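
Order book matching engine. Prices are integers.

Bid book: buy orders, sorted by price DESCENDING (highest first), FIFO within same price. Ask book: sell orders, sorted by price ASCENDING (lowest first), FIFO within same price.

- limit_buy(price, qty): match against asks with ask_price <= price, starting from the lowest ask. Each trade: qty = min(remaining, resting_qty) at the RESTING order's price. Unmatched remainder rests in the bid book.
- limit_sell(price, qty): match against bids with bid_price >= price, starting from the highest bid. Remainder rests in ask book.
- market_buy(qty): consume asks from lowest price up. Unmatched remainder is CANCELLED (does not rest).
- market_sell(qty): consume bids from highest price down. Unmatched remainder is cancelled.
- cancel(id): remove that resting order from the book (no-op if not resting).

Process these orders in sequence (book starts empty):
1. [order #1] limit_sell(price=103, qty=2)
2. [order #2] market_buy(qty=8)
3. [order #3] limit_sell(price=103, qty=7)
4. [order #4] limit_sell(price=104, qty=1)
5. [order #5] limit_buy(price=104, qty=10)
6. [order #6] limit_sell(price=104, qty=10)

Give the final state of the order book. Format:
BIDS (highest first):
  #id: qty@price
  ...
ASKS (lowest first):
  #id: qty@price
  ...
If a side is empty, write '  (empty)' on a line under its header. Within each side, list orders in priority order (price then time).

After op 1 [order #1] limit_sell(price=103, qty=2): fills=none; bids=[-] asks=[#1:2@103]
After op 2 [order #2] market_buy(qty=8): fills=#2x#1:2@103; bids=[-] asks=[-]
After op 3 [order #3] limit_sell(price=103, qty=7): fills=none; bids=[-] asks=[#3:7@103]
After op 4 [order #4] limit_sell(price=104, qty=1): fills=none; bids=[-] asks=[#3:7@103 #4:1@104]
After op 5 [order #5] limit_buy(price=104, qty=10): fills=#5x#3:7@103 #5x#4:1@104; bids=[#5:2@104] asks=[-]
After op 6 [order #6] limit_sell(price=104, qty=10): fills=#5x#6:2@104; bids=[-] asks=[#6:8@104]

Answer: BIDS (highest first):
  (empty)
ASKS (lowest first):
  #6: 8@104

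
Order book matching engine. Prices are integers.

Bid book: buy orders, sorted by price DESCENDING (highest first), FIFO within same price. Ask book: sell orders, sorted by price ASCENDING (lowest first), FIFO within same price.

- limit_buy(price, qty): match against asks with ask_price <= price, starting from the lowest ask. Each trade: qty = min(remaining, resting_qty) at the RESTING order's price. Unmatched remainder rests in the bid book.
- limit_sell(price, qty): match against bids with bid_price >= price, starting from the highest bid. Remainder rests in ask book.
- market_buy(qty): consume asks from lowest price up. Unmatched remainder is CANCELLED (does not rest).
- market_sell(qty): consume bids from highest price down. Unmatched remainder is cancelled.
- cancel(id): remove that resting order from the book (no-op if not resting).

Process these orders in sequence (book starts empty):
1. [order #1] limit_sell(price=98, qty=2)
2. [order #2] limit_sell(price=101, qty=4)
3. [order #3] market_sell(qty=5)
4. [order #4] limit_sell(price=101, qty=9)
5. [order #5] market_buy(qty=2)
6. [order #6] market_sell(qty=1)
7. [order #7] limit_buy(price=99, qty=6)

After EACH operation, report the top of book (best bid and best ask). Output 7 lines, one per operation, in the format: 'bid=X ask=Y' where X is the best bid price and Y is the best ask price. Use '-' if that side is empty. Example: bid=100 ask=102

Answer: bid=- ask=98
bid=- ask=98
bid=- ask=98
bid=- ask=98
bid=- ask=101
bid=- ask=101
bid=99 ask=101

Derivation:
After op 1 [order #1] limit_sell(price=98, qty=2): fills=none; bids=[-] asks=[#1:2@98]
After op 2 [order #2] limit_sell(price=101, qty=4): fills=none; bids=[-] asks=[#1:2@98 #2:4@101]
After op 3 [order #3] market_sell(qty=5): fills=none; bids=[-] asks=[#1:2@98 #2:4@101]
After op 4 [order #4] limit_sell(price=101, qty=9): fills=none; bids=[-] asks=[#1:2@98 #2:4@101 #4:9@101]
After op 5 [order #5] market_buy(qty=2): fills=#5x#1:2@98; bids=[-] asks=[#2:4@101 #4:9@101]
After op 6 [order #6] market_sell(qty=1): fills=none; bids=[-] asks=[#2:4@101 #4:9@101]
After op 7 [order #7] limit_buy(price=99, qty=6): fills=none; bids=[#7:6@99] asks=[#2:4@101 #4:9@101]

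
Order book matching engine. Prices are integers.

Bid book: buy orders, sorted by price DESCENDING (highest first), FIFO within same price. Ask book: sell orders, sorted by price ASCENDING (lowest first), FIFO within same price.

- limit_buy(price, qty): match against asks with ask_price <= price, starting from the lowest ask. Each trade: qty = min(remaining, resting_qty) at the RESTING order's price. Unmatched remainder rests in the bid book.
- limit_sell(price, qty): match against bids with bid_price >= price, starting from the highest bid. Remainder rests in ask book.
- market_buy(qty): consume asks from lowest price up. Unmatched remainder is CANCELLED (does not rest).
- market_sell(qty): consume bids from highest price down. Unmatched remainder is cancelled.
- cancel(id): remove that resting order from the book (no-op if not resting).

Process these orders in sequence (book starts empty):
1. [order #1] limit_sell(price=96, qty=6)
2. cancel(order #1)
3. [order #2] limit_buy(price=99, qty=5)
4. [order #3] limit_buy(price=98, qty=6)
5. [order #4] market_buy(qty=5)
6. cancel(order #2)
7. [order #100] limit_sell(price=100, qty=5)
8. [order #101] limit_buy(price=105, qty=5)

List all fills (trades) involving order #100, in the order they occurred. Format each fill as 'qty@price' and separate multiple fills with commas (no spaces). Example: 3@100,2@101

After op 1 [order #1] limit_sell(price=96, qty=6): fills=none; bids=[-] asks=[#1:6@96]
After op 2 cancel(order #1): fills=none; bids=[-] asks=[-]
After op 3 [order #2] limit_buy(price=99, qty=5): fills=none; bids=[#2:5@99] asks=[-]
After op 4 [order #3] limit_buy(price=98, qty=6): fills=none; bids=[#2:5@99 #3:6@98] asks=[-]
After op 5 [order #4] market_buy(qty=5): fills=none; bids=[#2:5@99 #3:6@98] asks=[-]
After op 6 cancel(order #2): fills=none; bids=[#3:6@98] asks=[-]
After op 7 [order #100] limit_sell(price=100, qty=5): fills=none; bids=[#3:6@98] asks=[#100:5@100]
After op 8 [order #101] limit_buy(price=105, qty=5): fills=#101x#100:5@100; bids=[#3:6@98] asks=[-]

Answer: 5@100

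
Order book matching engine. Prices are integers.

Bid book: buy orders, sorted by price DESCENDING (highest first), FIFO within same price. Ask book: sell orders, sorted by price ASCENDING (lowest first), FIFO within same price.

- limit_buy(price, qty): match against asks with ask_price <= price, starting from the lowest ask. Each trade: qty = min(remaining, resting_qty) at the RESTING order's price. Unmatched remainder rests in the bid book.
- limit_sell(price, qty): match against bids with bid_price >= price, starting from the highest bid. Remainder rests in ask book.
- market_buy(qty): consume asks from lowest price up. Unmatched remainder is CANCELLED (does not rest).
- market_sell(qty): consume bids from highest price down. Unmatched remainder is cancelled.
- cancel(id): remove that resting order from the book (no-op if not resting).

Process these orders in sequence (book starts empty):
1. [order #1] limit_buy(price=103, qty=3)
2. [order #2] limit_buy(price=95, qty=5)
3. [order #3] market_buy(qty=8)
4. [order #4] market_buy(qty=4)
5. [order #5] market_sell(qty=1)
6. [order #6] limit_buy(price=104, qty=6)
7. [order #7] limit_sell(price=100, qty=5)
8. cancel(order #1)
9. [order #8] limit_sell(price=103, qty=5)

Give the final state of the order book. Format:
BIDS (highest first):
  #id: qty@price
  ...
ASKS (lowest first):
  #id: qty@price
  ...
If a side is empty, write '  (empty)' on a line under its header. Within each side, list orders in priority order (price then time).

Answer: BIDS (highest first):
  #2: 5@95
ASKS (lowest first):
  #8: 4@103

Derivation:
After op 1 [order #1] limit_buy(price=103, qty=3): fills=none; bids=[#1:3@103] asks=[-]
After op 2 [order #2] limit_buy(price=95, qty=5): fills=none; bids=[#1:3@103 #2:5@95] asks=[-]
After op 3 [order #3] market_buy(qty=8): fills=none; bids=[#1:3@103 #2:5@95] asks=[-]
After op 4 [order #4] market_buy(qty=4): fills=none; bids=[#1:3@103 #2:5@95] asks=[-]
After op 5 [order #5] market_sell(qty=1): fills=#1x#5:1@103; bids=[#1:2@103 #2:5@95] asks=[-]
After op 6 [order #6] limit_buy(price=104, qty=6): fills=none; bids=[#6:6@104 #1:2@103 #2:5@95] asks=[-]
After op 7 [order #7] limit_sell(price=100, qty=5): fills=#6x#7:5@104; bids=[#6:1@104 #1:2@103 #2:5@95] asks=[-]
After op 8 cancel(order #1): fills=none; bids=[#6:1@104 #2:5@95] asks=[-]
After op 9 [order #8] limit_sell(price=103, qty=5): fills=#6x#8:1@104; bids=[#2:5@95] asks=[#8:4@103]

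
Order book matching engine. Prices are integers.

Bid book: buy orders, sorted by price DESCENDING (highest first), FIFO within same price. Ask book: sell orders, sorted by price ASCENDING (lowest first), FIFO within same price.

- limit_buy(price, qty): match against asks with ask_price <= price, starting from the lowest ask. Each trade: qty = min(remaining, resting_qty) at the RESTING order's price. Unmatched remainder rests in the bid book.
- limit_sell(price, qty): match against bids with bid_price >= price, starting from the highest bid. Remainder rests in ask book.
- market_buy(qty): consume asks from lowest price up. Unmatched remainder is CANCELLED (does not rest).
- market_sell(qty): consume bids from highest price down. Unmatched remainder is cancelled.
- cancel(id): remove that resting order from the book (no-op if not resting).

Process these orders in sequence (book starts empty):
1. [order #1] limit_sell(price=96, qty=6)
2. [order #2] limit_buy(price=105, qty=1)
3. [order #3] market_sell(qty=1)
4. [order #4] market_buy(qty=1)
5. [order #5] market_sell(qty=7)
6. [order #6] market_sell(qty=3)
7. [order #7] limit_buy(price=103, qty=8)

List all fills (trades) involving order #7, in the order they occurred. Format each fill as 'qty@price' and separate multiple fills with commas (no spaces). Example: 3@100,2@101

After op 1 [order #1] limit_sell(price=96, qty=6): fills=none; bids=[-] asks=[#1:6@96]
After op 2 [order #2] limit_buy(price=105, qty=1): fills=#2x#1:1@96; bids=[-] asks=[#1:5@96]
After op 3 [order #3] market_sell(qty=1): fills=none; bids=[-] asks=[#1:5@96]
After op 4 [order #4] market_buy(qty=1): fills=#4x#1:1@96; bids=[-] asks=[#1:4@96]
After op 5 [order #5] market_sell(qty=7): fills=none; bids=[-] asks=[#1:4@96]
After op 6 [order #6] market_sell(qty=3): fills=none; bids=[-] asks=[#1:4@96]
After op 7 [order #7] limit_buy(price=103, qty=8): fills=#7x#1:4@96; bids=[#7:4@103] asks=[-]

Answer: 4@96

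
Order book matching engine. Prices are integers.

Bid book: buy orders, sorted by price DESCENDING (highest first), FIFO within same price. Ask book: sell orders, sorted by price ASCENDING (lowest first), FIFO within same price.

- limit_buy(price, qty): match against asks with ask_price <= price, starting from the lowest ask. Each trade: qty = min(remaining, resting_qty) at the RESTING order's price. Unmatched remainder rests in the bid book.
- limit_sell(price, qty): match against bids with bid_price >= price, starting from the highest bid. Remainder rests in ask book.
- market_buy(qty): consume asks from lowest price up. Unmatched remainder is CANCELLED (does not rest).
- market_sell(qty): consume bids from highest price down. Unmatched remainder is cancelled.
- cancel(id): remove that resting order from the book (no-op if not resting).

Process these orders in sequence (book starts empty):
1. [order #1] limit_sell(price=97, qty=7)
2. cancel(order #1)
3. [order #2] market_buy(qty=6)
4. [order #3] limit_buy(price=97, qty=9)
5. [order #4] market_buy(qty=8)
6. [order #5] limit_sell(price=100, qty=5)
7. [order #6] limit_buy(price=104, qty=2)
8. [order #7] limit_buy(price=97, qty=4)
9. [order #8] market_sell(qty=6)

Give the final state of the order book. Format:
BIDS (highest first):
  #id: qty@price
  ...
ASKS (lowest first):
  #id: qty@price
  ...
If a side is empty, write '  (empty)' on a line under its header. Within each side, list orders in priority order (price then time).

Answer: BIDS (highest first):
  #3: 3@97
  #7: 4@97
ASKS (lowest first):
  #5: 3@100

Derivation:
After op 1 [order #1] limit_sell(price=97, qty=7): fills=none; bids=[-] asks=[#1:7@97]
After op 2 cancel(order #1): fills=none; bids=[-] asks=[-]
After op 3 [order #2] market_buy(qty=6): fills=none; bids=[-] asks=[-]
After op 4 [order #3] limit_buy(price=97, qty=9): fills=none; bids=[#3:9@97] asks=[-]
After op 5 [order #4] market_buy(qty=8): fills=none; bids=[#3:9@97] asks=[-]
After op 6 [order #5] limit_sell(price=100, qty=5): fills=none; bids=[#3:9@97] asks=[#5:5@100]
After op 7 [order #6] limit_buy(price=104, qty=2): fills=#6x#5:2@100; bids=[#3:9@97] asks=[#5:3@100]
After op 8 [order #7] limit_buy(price=97, qty=4): fills=none; bids=[#3:9@97 #7:4@97] asks=[#5:3@100]
After op 9 [order #8] market_sell(qty=6): fills=#3x#8:6@97; bids=[#3:3@97 #7:4@97] asks=[#5:3@100]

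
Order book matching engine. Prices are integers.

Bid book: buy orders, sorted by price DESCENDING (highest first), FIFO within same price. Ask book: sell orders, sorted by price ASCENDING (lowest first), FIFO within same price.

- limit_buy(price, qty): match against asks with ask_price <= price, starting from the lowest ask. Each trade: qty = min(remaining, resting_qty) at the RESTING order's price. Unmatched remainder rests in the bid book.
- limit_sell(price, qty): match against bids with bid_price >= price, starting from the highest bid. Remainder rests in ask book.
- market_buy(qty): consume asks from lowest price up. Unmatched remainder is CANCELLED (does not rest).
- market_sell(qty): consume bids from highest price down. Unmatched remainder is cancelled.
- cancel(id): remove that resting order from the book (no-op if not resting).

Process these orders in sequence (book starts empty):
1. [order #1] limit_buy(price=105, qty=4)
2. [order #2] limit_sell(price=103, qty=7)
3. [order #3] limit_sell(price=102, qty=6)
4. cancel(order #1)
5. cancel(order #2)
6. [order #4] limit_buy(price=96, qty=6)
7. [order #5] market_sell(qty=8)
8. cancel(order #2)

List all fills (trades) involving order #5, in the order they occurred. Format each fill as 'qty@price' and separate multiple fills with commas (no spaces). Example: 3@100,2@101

After op 1 [order #1] limit_buy(price=105, qty=4): fills=none; bids=[#1:4@105] asks=[-]
After op 2 [order #2] limit_sell(price=103, qty=7): fills=#1x#2:4@105; bids=[-] asks=[#2:3@103]
After op 3 [order #3] limit_sell(price=102, qty=6): fills=none; bids=[-] asks=[#3:6@102 #2:3@103]
After op 4 cancel(order #1): fills=none; bids=[-] asks=[#3:6@102 #2:3@103]
After op 5 cancel(order #2): fills=none; bids=[-] asks=[#3:6@102]
After op 6 [order #4] limit_buy(price=96, qty=6): fills=none; bids=[#4:6@96] asks=[#3:6@102]
After op 7 [order #5] market_sell(qty=8): fills=#4x#5:6@96; bids=[-] asks=[#3:6@102]
After op 8 cancel(order #2): fills=none; bids=[-] asks=[#3:6@102]

Answer: 6@96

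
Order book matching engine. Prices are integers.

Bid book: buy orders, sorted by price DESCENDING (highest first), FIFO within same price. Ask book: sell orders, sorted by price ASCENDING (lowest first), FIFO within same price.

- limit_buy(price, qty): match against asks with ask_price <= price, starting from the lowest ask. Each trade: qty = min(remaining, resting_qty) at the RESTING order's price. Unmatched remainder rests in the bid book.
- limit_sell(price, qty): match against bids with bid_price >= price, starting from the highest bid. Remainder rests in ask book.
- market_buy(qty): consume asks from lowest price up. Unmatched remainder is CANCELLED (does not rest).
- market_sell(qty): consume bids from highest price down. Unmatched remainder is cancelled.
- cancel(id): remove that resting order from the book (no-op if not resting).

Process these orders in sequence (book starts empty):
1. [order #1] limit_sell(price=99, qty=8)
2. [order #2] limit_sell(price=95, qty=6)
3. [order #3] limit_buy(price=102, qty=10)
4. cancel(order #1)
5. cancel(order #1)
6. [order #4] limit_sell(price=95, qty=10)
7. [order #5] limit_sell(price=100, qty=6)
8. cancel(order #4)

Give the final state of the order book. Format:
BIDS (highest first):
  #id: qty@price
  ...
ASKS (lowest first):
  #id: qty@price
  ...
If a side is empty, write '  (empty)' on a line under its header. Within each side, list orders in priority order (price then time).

Answer: BIDS (highest first):
  (empty)
ASKS (lowest first):
  #5: 6@100

Derivation:
After op 1 [order #1] limit_sell(price=99, qty=8): fills=none; bids=[-] asks=[#1:8@99]
After op 2 [order #2] limit_sell(price=95, qty=6): fills=none; bids=[-] asks=[#2:6@95 #1:8@99]
After op 3 [order #3] limit_buy(price=102, qty=10): fills=#3x#2:6@95 #3x#1:4@99; bids=[-] asks=[#1:4@99]
After op 4 cancel(order #1): fills=none; bids=[-] asks=[-]
After op 5 cancel(order #1): fills=none; bids=[-] asks=[-]
After op 6 [order #4] limit_sell(price=95, qty=10): fills=none; bids=[-] asks=[#4:10@95]
After op 7 [order #5] limit_sell(price=100, qty=6): fills=none; bids=[-] asks=[#4:10@95 #5:6@100]
After op 8 cancel(order #4): fills=none; bids=[-] asks=[#5:6@100]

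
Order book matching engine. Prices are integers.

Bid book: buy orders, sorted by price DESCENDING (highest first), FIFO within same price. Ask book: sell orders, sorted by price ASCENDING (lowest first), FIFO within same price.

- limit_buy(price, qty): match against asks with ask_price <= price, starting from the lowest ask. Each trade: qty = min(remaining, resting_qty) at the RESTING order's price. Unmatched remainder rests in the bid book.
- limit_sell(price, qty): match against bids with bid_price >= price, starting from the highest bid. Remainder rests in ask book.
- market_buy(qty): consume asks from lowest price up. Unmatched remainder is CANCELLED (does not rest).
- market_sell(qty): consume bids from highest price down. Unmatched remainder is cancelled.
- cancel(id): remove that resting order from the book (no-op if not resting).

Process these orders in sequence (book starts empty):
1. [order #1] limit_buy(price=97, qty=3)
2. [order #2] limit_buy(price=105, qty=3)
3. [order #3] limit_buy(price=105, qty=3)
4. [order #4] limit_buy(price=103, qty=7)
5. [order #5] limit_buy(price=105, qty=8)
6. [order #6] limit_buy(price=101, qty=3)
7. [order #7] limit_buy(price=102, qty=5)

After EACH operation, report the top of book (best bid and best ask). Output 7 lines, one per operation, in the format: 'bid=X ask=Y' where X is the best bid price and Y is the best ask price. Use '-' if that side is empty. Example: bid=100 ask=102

Answer: bid=97 ask=-
bid=105 ask=-
bid=105 ask=-
bid=105 ask=-
bid=105 ask=-
bid=105 ask=-
bid=105 ask=-

Derivation:
After op 1 [order #1] limit_buy(price=97, qty=3): fills=none; bids=[#1:3@97] asks=[-]
After op 2 [order #2] limit_buy(price=105, qty=3): fills=none; bids=[#2:3@105 #1:3@97] asks=[-]
After op 3 [order #3] limit_buy(price=105, qty=3): fills=none; bids=[#2:3@105 #3:3@105 #1:3@97] asks=[-]
After op 4 [order #4] limit_buy(price=103, qty=7): fills=none; bids=[#2:3@105 #3:3@105 #4:7@103 #1:3@97] asks=[-]
After op 5 [order #5] limit_buy(price=105, qty=8): fills=none; bids=[#2:3@105 #3:3@105 #5:8@105 #4:7@103 #1:3@97] asks=[-]
After op 6 [order #6] limit_buy(price=101, qty=3): fills=none; bids=[#2:3@105 #3:3@105 #5:8@105 #4:7@103 #6:3@101 #1:3@97] asks=[-]
After op 7 [order #7] limit_buy(price=102, qty=5): fills=none; bids=[#2:3@105 #3:3@105 #5:8@105 #4:7@103 #7:5@102 #6:3@101 #1:3@97] asks=[-]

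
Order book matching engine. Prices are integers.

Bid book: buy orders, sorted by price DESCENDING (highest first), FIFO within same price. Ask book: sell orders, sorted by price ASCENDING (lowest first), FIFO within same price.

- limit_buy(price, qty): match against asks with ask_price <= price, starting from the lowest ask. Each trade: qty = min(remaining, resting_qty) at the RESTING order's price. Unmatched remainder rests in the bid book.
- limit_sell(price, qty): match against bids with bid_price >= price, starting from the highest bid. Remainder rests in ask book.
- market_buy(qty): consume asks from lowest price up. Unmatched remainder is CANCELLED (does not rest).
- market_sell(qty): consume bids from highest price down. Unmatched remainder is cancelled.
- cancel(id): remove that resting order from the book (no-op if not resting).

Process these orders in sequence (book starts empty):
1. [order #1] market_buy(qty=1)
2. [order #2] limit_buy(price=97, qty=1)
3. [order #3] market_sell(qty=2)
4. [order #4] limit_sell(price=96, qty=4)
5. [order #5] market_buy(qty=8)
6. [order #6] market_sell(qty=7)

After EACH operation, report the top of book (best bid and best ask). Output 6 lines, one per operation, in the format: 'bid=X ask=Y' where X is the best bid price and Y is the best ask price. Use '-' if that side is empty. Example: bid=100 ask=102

After op 1 [order #1] market_buy(qty=1): fills=none; bids=[-] asks=[-]
After op 2 [order #2] limit_buy(price=97, qty=1): fills=none; bids=[#2:1@97] asks=[-]
After op 3 [order #3] market_sell(qty=2): fills=#2x#3:1@97; bids=[-] asks=[-]
After op 4 [order #4] limit_sell(price=96, qty=4): fills=none; bids=[-] asks=[#4:4@96]
After op 5 [order #5] market_buy(qty=8): fills=#5x#4:4@96; bids=[-] asks=[-]
After op 6 [order #6] market_sell(qty=7): fills=none; bids=[-] asks=[-]

Answer: bid=- ask=-
bid=97 ask=-
bid=- ask=-
bid=- ask=96
bid=- ask=-
bid=- ask=-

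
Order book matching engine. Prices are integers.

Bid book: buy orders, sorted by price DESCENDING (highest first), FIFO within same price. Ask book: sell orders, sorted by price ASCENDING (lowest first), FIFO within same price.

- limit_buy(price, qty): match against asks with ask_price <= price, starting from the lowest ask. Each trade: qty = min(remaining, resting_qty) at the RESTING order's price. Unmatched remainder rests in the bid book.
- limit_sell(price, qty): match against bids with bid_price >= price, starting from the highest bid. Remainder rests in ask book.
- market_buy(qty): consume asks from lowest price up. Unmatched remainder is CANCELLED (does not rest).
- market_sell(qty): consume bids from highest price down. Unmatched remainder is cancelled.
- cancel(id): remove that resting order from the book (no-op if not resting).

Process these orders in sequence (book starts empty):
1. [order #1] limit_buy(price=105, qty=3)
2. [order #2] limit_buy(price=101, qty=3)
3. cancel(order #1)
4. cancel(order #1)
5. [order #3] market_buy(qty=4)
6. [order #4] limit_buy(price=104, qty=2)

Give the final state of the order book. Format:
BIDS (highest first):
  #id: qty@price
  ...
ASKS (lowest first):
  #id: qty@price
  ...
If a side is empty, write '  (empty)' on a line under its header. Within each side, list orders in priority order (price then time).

Answer: BIDS (highest first):
  #4: 2@104
  #2: 3@101
ASKS (lowest first):
  (empty)

Derivation:
After op 1 [order #1] limit_buy(price=105, qty=3): fills=none; bids=[#1:3@105] asks=[-]
After op 2 [order #2] limit_buy(price=101, qty=3): fills=none; bids=[#1:3@105 #2:3@101] asks=[-]
After op 3 cancel(order #1): fills=none; bids=[#2:3@101] asks=[-]
After op 4 cancel(order #1): fills=none; bids=[#2:3@101] asks=[-]
After op 5 [order #3] market_buy(qty=4): fills=none; bids=[#2:3@101] asks=[-]
After op 6 [order #4] limit_buy(price=104, qty=2): fills=none; bids=[#4:2@104 #2:3@101] asks=[-]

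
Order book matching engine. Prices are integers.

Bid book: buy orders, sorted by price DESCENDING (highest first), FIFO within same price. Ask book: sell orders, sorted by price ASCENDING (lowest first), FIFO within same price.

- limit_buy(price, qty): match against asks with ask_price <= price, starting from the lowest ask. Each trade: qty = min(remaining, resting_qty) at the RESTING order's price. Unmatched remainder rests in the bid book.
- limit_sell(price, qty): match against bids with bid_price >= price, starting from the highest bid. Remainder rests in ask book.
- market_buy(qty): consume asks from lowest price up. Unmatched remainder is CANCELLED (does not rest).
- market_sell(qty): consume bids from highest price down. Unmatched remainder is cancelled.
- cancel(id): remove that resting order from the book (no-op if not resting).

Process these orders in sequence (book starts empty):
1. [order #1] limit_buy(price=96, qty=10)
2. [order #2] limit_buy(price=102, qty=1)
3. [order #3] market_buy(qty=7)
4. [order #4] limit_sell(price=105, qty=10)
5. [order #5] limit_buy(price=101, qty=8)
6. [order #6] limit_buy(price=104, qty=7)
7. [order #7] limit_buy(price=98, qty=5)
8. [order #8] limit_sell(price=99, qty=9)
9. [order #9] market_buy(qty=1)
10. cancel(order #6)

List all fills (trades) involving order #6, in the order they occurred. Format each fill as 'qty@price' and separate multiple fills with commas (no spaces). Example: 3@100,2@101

Answer: 7@104

Derivation:
After op 1 [order #1] limit_buy(price=96, qty=10): fills=none; bids=[#1:10@96] asks=[-]
After op 2 [order #2] limit_buy(price=102, qty=1): fills=none; bids=[#2:1@102 #1:10@96] asks=[-]
After op 3 [order #3] market_buy(qty=7): fills=none; bids=[#2:1@102 #1:10@96] asks=[-]
After op 4 [order #4] limit_sell(price=105, qty=10): fills=none; bids=[#2:1@102 #1:10@96] asks=[#4:10@105]
After op 5 [order #5] limit_buy(price=101, qty=8): fills=none; bids=[#2:1@102 #5:8@101 #1:10@96] asks=[#4:10@105]
After op 6 [order #6] limit_buy(price=104, qty=7): fills=none; bids=[#6:7@104 #2:1@102 #5:8@101 #1:10@96] asks=[#4:10@105]
After op 7 [order #7] limit_buy(price=98, qty=5): fills=none; bids=[#6:7@104 #2:1@102 #5:8@101 #7:5@98 #1:10@96] asks=[#4:10@105]
After op 8 [order #8] limit_sell(price=99, qty=9): fills=#6x#8:7@104 #2x#8:1@102 #5x#8:1@101; bids=[#5:7@101 #7:5@98 #1:10@96] asks=[#4:10@105]
After op 9 [order #9] market_buy(qty=1): fills=#9x#4:1@105; bids=[#5:7@101 #7:5@98 #1:10@96] asks=[#4:9@105]
After op 10 cancel(order #6): fills=none; bids=[#5:7@101 #7:5@98 #1:10@96] asks=[#4:9@105]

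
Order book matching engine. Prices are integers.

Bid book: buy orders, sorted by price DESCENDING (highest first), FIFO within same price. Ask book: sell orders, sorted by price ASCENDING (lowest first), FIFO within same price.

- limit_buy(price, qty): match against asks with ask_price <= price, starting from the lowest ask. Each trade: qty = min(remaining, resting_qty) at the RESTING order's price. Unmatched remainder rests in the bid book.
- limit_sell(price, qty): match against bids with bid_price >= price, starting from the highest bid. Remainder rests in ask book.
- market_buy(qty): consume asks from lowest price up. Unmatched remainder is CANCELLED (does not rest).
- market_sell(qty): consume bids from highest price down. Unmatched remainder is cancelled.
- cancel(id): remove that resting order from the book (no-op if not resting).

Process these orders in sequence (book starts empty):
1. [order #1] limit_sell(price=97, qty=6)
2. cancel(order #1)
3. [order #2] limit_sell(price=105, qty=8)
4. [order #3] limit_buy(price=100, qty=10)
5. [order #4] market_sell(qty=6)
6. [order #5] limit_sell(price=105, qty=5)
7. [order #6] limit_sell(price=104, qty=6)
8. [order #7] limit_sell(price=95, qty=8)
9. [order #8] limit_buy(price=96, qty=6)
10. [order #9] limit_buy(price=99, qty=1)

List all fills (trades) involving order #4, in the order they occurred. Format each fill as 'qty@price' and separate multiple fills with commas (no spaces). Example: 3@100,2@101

Answer: 6@100

Derivation:
After op 1 [order #1] limit_sell(price=97, qty=6): fills=none; bids=[-] asks=[#1:6@97]
After op 2 cancel(order #1): fills=none; bids=[-] asks=[-]
After op 3 [order #2] limit_sell(price=105, qty=8): fills=none; bids=[-] asks=[#2:8@105]
After op 4 [order #3] limit_buy(price=100, qty=10): fills=none; bids=[#3:10@100] asks=[#2:8@105]
After op 5 [order #4] market_sell(qty=6): fills=#3x#4:6@100; bids=[#3:4@100] asks=[#2:8@105]
After op 6 [order #5] limit_sell(price=105, qty=5): fills=none; bids=[#3:4@100] asks=[#2:8@105 #5:5@105]
After op 7 [order #6] limit_sell(price=104, qty=6): fills=none; bids=[#3:4@100] asks=[#6:6@104 #2:8@105 #5:5@105]
After op 8 [order #7] limit_sell(price=95, qty=8): fills=#3x#7:4@100; bids=[-] asks=[#7:4@95 #6:6@104 #2:8@105 #5:5@105]
After op 9 [order #8] limit_buy(price=96, qty=6): fills=#8x#7:4@95; bids=[#8:2@96] asks=[#6:6@104 #2:8@105 #5:5@105]
After op 10 [order #9] limit_buy(price=99, qty=1): fills=none; bids=[#9:1@99 #8:2@96] asks=[#6:6@104 #2:8@105 #5:5@105]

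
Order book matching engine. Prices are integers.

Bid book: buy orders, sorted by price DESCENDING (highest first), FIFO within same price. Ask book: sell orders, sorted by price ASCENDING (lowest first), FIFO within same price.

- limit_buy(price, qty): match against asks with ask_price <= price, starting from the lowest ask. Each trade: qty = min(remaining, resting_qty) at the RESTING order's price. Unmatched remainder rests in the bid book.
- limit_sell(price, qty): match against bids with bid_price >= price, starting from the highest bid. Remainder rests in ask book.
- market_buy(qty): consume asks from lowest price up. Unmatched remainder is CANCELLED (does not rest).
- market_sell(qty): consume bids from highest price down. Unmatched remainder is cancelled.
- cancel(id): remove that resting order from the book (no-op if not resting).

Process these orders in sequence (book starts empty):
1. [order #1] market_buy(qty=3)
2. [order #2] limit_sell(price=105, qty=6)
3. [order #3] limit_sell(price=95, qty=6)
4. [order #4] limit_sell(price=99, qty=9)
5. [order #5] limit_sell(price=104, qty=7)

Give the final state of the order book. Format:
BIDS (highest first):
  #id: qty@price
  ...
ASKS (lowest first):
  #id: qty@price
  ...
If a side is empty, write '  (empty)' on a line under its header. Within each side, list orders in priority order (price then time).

Answer: BIDS (highest first):
  (empty)
ASKS (lowest first):
  #3: 6@95
  #4: 9@99
  #5: 7@104
  #2: 6@105

Derivation:
After op 1 [order #1] market_buy(qty=3): fills=none; bids=[-] asks=[-]
After op 2 [order #2] limit_sell(price=105, qty=6): fills=none; bids=[-] asks=[#2:6@105]
After op 3 [order #3] limit_sell(price=95, qty=6): fills=none; bids=[-] asks=[#3:6@95 #2:6@105]
After op 4 [order #4] limit_sell(price=99, qty=9): fills=none; bids=[-] asks=[#3:6@95 #4:9@99 #2:6@105]
After op 5 [order #5] limit_sell(price=104, qty=7): fills=none; bids=[-] asks=[#3:6@95 #4:9@99 #5:7@104 #2:6@105]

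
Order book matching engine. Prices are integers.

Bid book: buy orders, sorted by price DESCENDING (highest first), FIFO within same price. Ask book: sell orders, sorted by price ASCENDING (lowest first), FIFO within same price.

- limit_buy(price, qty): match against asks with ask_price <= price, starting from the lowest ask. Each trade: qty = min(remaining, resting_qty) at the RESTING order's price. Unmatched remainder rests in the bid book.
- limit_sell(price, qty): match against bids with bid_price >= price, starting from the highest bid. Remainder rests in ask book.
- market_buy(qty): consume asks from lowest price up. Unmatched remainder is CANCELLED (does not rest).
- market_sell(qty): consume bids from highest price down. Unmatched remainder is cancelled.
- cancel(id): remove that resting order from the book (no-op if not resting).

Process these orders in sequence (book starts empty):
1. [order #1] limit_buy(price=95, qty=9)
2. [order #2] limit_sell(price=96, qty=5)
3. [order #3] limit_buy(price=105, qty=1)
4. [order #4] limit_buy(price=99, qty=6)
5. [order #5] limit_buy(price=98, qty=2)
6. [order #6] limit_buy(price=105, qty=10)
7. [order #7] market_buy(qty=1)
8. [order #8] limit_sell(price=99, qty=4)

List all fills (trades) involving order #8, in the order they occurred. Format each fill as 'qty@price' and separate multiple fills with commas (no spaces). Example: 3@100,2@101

After op 1 [order #1] limit_buy(price=95, qty=9): fills=none; bids=[#1:9@95] asks=[-]
After op 2 [order #2] limit_sell(price=96, qty=5): fills=none; bids=[#1:9@95] asks=[#2:5@96]
After op 3 [order #3] limit_buy(price=105, qty=1): fills=#3x#2:1@96; bids=[#1:9@95] asks=[#2:4@96]
After op 4 [order #4] limit_buy(price=99, qty=6): fills=#4x#2:4@96; bids=[#4:2@99 #1:9@95] asks=[-]
After op 5 [order #5] limit_buy(price=98, qty=2): fills=none; bids=[#4:2@99 #5:2@98 #1:9@95] asks=[-]
After op 6 [order #6] limit_buy(price=105, qty=10): fills=none; bids=[#6:10@105 #4:2@99 #5:2@98 #1:9@95] asks=[-]
After op 7 [order #7] market_buy(qty=1): fills=none; bids=[#6:10@105 #4:2@99 #5:2@98 #1:9@95] asks=[-]
After op 8 [order #8] limit_sell(price=99, qty=4): fills=#6x#8:4@105; bids=[#6:6@105 #4:2@99 #5:2@98 #1:9@95] asks=[-]

Answer: 4@105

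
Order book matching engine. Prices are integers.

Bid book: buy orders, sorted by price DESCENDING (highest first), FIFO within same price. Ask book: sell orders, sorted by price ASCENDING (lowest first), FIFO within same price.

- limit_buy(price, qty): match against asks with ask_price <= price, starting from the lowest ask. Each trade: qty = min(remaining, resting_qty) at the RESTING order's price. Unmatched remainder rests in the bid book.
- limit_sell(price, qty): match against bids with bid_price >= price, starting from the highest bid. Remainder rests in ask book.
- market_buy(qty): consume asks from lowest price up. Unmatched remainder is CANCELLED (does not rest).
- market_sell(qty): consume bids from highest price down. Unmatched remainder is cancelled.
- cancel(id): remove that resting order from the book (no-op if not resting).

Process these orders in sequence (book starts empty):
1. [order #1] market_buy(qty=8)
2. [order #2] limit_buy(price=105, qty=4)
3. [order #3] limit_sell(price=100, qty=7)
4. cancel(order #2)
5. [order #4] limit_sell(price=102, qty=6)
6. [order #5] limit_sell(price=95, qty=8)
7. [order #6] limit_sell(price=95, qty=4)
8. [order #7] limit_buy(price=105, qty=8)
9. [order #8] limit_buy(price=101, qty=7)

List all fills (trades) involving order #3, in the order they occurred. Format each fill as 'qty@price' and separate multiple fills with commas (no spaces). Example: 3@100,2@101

After op 1 [order #1] market_buy(qty=8): fills=none; bids=[-] asks=[-]
After op 2 [order #2] limit_buy(price=105, qty=4): fills=none; bids=[#2:4@105] asks=[-]
After op 3 [order #3] limit_sell(price=100, qty=7): fills=#2x#3:4@105; bids=[-] asks=[#3:3@100]
After op 4 cancel(order #2): fills=none; bids=[-] asks=[#3:3@100]
After op 5 [order #4] limit_sell(price=102, qty=6): fills=none; bids=[-] asks=[#3:3@100 #4:6@102]
After op 6 [order #5] limit_sell(price=95, qty=8): fills=none; bids=[-] asks=[#5:8@95 #3:3@100 #4:6@102]
After op 7 [order #6] limit_sell(price=95, qty=4): fills=none; bids=[-] asks=[#5:8@95 #6:4@95 #3:3@100 #4:6@102]
After op 8 [order #7] limit_buy(price=105, qty=8): fills=#7x#5:8@95; bids=[-] asks=[#6:4@95 #3:3@100 #4:6@102]
After op 9 [order #8] limit_buy(price=101, qty=7): fills=#8x#6:4@95 #8x#3:3@100; bids=[-] asks=[#4:6@102]

Answer: 4@105,3@100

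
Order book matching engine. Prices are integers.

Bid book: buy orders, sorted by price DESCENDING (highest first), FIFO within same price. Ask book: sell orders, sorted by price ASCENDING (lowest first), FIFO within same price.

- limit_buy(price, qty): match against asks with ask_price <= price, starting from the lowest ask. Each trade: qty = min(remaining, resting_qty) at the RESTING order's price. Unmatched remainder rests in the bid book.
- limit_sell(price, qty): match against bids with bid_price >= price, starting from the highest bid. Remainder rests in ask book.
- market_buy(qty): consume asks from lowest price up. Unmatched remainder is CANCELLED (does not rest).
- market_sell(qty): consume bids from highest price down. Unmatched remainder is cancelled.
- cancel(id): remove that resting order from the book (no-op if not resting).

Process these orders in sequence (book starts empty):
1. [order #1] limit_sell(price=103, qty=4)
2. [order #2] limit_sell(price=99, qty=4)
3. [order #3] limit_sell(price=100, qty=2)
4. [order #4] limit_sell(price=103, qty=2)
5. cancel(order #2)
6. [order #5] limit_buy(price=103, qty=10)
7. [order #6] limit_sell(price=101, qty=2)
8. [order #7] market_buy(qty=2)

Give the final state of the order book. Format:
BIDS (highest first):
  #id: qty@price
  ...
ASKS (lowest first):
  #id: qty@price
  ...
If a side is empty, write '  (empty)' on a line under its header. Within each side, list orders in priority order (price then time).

After op 1 [order #1] limit_sell(price=103, qty=4): fills=none; bids=[-] asks=[#1:4@103]
After op 2 [order #2] limit_sell(price=99, qty=4): fills=none; bids=[-] asks=[#2:4@99 #1:4@103]
After op 3 [order #3] limit_sell(price=100, qty=2): fills=none; bids=[-] asks=[#2:4@99 #3:2@100 #1:4@103]
After op 4 [order #4] limit_sell(price=103, qty=2): fills=none; bids=[-] asks=[#2:4@99 #3:2@100 #1:4@103 #4:2@103]
After op 5 cancel(order #2): fills=none; bids=[-] asks=[#3:2@100 #1:4@103 #4:2@103]
After op 6 [order #5] limit_buy(price=103, qty=10): fills=#5x#3:2@100 #5x#1:4@103 #5x#4:2@103; bids=[#5:2@103] asks=[-]
After op 7 [order #6] limit_sell(price=101, qty=2): fills=#5x#6:2@103; bids=[-] asks=[-]
After op 8 [order #7] market_buy(qty=2): fills=none; bids=[-] asks=[-]

Answer: BIDS (highest first):
  (empty)
ASKS (lowest first):
  (empty)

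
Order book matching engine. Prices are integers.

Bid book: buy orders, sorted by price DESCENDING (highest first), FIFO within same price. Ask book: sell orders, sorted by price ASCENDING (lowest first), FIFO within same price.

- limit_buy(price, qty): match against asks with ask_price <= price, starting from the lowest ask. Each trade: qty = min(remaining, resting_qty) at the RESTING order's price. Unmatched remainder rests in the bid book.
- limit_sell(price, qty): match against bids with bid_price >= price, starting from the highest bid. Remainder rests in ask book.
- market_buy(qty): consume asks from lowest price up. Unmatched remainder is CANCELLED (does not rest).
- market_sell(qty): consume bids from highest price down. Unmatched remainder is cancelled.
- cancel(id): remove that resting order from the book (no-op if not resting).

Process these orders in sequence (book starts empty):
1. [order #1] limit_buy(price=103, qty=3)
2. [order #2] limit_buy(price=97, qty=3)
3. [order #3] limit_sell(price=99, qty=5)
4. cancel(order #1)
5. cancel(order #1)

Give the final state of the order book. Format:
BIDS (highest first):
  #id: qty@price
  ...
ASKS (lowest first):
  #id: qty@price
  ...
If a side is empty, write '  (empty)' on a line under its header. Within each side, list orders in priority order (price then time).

After op 1 [order #1] limit_buy(price=103, qty=3): fills=none; bids=[#1:3@103] asks=[-]
After op 2 [order #2] limit_buy(price=97, qty=3): fills=none; bids=[#1:3@103 #2:3@97] asks=[-]
After op 3 [order #3] limit_sell(price=99, qty=5): fills=#1x#3:3@103; bids=[#2:3@97] asks=[#3:2@99]
After op 4 cancel(order #1): fills=none; bids=[#2:3@97] asks=[#3:2@99]
After op 5 cancel(order #1): fills=none; bids=[#2:3@97] asks=[#3:2@99]

Answer: BIDS (highest first):
  #2: 3@97
ASKS (lowest first):
  #3: 2@99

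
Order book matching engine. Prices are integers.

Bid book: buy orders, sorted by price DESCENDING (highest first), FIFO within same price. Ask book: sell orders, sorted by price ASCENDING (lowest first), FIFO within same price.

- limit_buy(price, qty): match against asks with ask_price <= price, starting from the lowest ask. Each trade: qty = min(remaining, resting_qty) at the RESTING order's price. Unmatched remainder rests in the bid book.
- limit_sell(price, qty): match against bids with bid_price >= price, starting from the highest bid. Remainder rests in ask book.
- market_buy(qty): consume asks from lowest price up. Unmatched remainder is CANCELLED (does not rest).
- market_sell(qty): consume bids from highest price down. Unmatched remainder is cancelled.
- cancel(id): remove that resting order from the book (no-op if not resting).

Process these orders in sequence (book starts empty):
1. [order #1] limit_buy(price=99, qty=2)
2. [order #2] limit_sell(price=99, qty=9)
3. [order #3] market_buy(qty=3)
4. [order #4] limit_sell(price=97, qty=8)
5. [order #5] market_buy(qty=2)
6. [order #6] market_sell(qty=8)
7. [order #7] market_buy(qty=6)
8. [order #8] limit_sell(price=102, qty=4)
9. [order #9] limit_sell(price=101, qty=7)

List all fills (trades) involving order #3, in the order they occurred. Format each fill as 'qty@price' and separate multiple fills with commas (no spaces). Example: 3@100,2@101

After op 1 [order #1] limit_buy(price=99, qty=2): fills=none; bids=[#1:2@99] asks=[-]
After op 2 [order #2] limit_sell(price=99, qty=9): fills=#1x#2:2@99; bids=[-] asks=[#2:7@99]
After op 3 [order #3] market_buy(qty=3): fills=#3x#2:3@99; bids=[-] asks=[#2:4@99]
After op 4 [order #4] limit_sell(price=97, qty=8): fills=none; bids=[-] asks=[#4:8@97 #2:4@99]
After op 5 [order #5] market_buy(qty=2): fills=#5x#4:2@97; bids=[-] asks=[#4:6@97 #2:4@99]
After op 6 [order #6] market_sell(qty=8): fills=none; bids=[-] asks=[#4:6@97 #2:4@99]
After op 7 [order #7] market_buy(qty=6): fills=#7x#4:6@97; bids=[-] asks=[#2:4@99]
After op 8 [order #8] limit_sell(price=102, qty=4): fills=none; bids=[-] asks=[#2:4@99 #8:4@102]
After op 9 [order #9] limit_sell(price=101, qty=7): fills=none; bids=[-] asks=[#2:4@99 #9:7@101 #8:4@102]

Answer: 3@99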